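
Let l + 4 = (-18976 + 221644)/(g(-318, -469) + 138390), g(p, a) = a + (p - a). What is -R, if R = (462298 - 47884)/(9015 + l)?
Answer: -207315108/4508585 ≈ -45.982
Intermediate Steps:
g(p, a) = p
l = -29135/11506 (l = -4 + (-18976 + 221644)/(-318 + 138390) = -4 + 202668/138072 = -4 + 202668*(1/138072) = -4 + 16889/11506 = -29135/11506 ≈ -2.5322)
R = 207315108/4508585 (R = (462298 - 47884)/(9015 - 29135/11506) = 414414/(103697455/11506) = 414414*(11506/103697455) = 207315108/4508585 ≈ 45.982)
-R = -1*207315108/4508585 = -207315108/4508585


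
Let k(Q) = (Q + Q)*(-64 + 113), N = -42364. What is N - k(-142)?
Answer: -28448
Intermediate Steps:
k(Q) = 98*Q (k(Q) = (2*Q)*49 = 98*Q)
N - k(-142) = -42364 - 98*(-142) = -42364 - 1*(-13916) = -42364 + 13916 = -28448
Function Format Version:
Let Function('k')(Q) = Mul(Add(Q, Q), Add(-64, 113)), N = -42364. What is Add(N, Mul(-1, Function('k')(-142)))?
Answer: -28448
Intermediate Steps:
Function('k')(Q) = Mul(98, Q) (Function('k')(Q) = Mul(Mul(2, Q), 49) = Mul(98, Q))
Add(N, Mul(-1, Function('k')(-142))) = Add(-42364, Mul(-1, Mul(98, -142))) = Add(-42364, Mul(-1, -13916)) = Add(-42364, 13916) = -28448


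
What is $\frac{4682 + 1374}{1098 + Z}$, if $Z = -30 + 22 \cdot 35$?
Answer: $\frac{3028}{919} \approx 3.2949$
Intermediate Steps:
$Z = 740$ ($Z = -30 + 770 = 740$)
$\frac{4682 + 1374}{1098 + Z} = \frac{4682 + 1374}{1098 + 740} = \frac{6056}{1838} = 6056 \cdot \frac{1}{1838} = \frac{3028}{919}$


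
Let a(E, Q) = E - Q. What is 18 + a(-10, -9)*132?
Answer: -114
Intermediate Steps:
18 + a(-10, -9)*132 = 18 + (-10 - 1*(-9))*132 = 18 + (-10 + 9)*132 = 18 - 1*132 = 18 - 132 = -114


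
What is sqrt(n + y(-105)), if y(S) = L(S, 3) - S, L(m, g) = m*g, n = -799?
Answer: I*sqrt(1009) ≈ 31.765*I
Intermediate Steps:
L(m, g) = g*m
y(S) = 2*S (y(S) = 3*S - S = 2*S)
sqrt(n + y(-105)) = sqrt(-799 + 2*(-105)) = sqrt(-799 - 210) = sqrt(-1009) = I*sqrt(1009)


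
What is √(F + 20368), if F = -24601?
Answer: I*√4233 ≈ 65.062*I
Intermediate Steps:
√(F + 20368) = √(-24601 + 20368) = √(-4233) = I*√4233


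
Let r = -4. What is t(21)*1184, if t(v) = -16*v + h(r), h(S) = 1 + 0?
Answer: -396640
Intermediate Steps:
h(S) = 1
t(v) = 1 - 16*v (t(v) = -16*v + 1 = 1 - 16*v)
t(21)*1184 = (1 - 16*21)*1184 = (1 - 336)*1184 = -335*1184 = -396640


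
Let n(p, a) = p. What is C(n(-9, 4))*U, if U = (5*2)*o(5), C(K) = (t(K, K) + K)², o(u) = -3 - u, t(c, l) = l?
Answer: -25920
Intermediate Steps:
C(K) = 4*K² (C(K) = (K + K)² = (2*K)² = 4*K²)
U = -80 (U = (5*2)*(-3 - 1*5) = 10*(-3 - 5) = 10*(-8) = -80)
C(n(-9, 4))*U = (4*(-9)²)*(-80) = (4*81)*(-80) = 324*(-80) = -25920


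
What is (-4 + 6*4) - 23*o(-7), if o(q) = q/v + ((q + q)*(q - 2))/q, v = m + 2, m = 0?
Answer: 1029/2 ≈ 514.50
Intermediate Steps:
v = 2 (v = 0 + 2 = 2)
o(q) = -4 + 5*q/2 (o(q) = q/2 + ((q + q)*(q - 2))/q = q*(½) + ((2*q)*(-2 + q))/q = q/2 + (2*q*(-2 + q))/q = q/2 + (-4 + 2*q) = -4 + 5*q/2)
(-4 + 6*4) - 23*o(-7) = (-4 + 6*4) - 23*(-4 + (5/2)*(-7)) = (-4 + 24) - 23*(-4 - 35/2) = 20 - 23*(-43/2) = 20 + 989/2 = 1029/2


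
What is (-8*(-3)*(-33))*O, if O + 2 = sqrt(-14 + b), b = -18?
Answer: 1584 - 3168*I*sqrt(2) ≈ 1584.0 - 4480.2*I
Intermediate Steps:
O = -2 + 4*I*sqrt(2) (O = -2 + sqrt(-14 - 18) = -2 + sqrt(-32) = -2 + 4*I*sqrt(2) ≈ -2.0 + 5.6569*I)
(-8*(-3)*(-33))*O = (-8*(-3)*(-33))*(-2 + 4*I*sqrt(2)) = (24*(-33))*(-2 + 4*I*sqrt(2)) = -792*(-2 + 4*I*sqrt(2)) = 1584 - 3168*I*sqrt(2)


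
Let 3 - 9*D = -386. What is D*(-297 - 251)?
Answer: -213172/9 ≈ -23686.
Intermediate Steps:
D = 389/9 (D = 1/3 - 1/9*(-386) = 1/3 + 386/9 = 389/9 ≈ 43.222)
D*(-297 - 251) = 389*(-297 - 251)/9 = (389/9)*(-548) = -213172/9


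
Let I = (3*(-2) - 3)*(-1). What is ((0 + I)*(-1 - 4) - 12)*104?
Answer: -5928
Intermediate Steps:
I = 9 (I = (-6 - 3)*(-1) = -9*(-1) = 9)
((0 + I)*(-1 - 4) - 12)*104 = ((0 + 9)*(-1 - 4) - 12)*104 = (9*(-5) - 12)*104 = (-45 - 12)*104 = -57*104 = -5928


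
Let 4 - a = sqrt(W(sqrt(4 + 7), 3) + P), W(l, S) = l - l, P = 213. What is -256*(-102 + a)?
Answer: 25088 + 256*sqrt(213) ≈ 28824.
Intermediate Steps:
W(l, S) = 0
a = 4 - sqrt(213) (a = 4 - sqrt(0 + 213) = 4 - sqrt(213) ≈ -10.595)
-256*(-102 + a) = -256*(-102 + (4 - sqrt(213))) = -256*(-98 - sqrt(213)) = 25088 + 256*sqrt(213)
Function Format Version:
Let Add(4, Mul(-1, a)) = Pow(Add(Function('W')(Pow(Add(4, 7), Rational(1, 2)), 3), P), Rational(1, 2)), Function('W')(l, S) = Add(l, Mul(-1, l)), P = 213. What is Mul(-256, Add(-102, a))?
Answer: Add(25088, Mul(256, Pow(213, Rational(1, 2)))) ≈ 28824.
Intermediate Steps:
Function('W')(l, S) = 0
a = Add(4, Mul(-1, Pow(213, Rational(1, 2)))) (a = Add(4, Mul(-1, Pow(Add(0, 213), Rational(1, 2)))) = Add(4, Mul(-1, Pow(213, Rational(1, 2)))) ≈ -10.595)
Mul(-256, Add(-102, a)) = Mul(-256, Add(-102, Add(4, Mul(-1, Pow(213, Rational(1, 2)))))) = Mul(-256, Add(-98, Mul(-1, Pow(213, Rational(1, 2))))) = Add(25088, Mul(256, Pow(213, Rational(1, 2))))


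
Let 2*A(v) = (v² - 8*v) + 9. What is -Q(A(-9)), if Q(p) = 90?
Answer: -90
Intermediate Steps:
A(v) = 9/2 + v²/2 - 4*v (A(v) = ((v² - 8*v) + 9)/2 = (9 + v² - 8*v)/2 = 9/2 + v²/2 - 4*v)
-Q(A(-9)) = -1*90 = -90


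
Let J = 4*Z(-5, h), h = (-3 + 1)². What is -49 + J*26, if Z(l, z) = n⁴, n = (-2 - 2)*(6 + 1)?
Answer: 63924175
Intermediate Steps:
h = 4 (h = (-2)² = 4)
n = -28 (n = -4*7 = -28)
Z(l, z) = 614656 (Z(l, z) = (-28)⁴ = 614656)
J = 2458624 (J = 4*614656 = 2458624)
-49 + J*26 = -49 + 2458624*26 = -49 + 63924224 = 63924175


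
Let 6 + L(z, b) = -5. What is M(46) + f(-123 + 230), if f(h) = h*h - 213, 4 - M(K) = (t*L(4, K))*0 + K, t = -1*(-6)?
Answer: 11194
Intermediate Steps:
t = 6
L(z, b) = -11 (L(z, b) = -6 - 5 = -11)
M(K) = 4 - K (M(K) = 4 - ((6*(-11))*0 + K) = 4 - (-66*0 + K) = 4 - (0 + K) = 4 - K)
f(h) = -213 + h² (f(h) = h² - 213 = -213 + h²)
M(46) + f(-123 + 230) = (4 - 1*46) + (-213 + (-123 + 230)²) = (4 - 46) + (-213 + 107²) = -42 + (-213 + 11449) = -42 + 11236 = 11194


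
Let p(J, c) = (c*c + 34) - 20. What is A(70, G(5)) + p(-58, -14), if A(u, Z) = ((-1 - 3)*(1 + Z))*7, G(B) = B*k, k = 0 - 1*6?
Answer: 1022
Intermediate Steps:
k = -6 (k = 0 - 6 = -6)
G(B) = -6*B (G(B) = B*(-6) = -6*B)
p(J, c) = 14 + c² (p(J, c) = (c² + 34) - 20 = (34 + c²) - 20 = 14 + c²)
A(u, Z) = -28 - 28*Z (A(u, Z) = -4*(1 + Z)*7 = (-4 - 4*Z)*7 = -28 - 28*Z)
A(70, G(5)) + p(-58, -14) = (-28 - (-168)*5) + (14 + (-14)²) = (-28 - 28*(-30)) + (14 + 196) = (-28 + 840) + 210 = 812 + 210 = 1022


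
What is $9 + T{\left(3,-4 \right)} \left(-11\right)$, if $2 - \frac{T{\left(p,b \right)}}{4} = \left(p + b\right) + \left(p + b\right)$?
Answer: $-167$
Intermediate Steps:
$T{\left(p,b \right)} = 8 - 8 b - 8 p$ ($T{\left(p,b \right)} = 8 - 4 \left(\left(p + b\right) + \left(p + b\right)\right) = 8 - 4 \left(\left(b + p\right) + \left(b + p\right)\right) = 8 - 4 \left(2 b + 2 p\right) = 8 - \left(8 b + 8 p\right) = 8 - 8 b - 8 p$)
$9 + T{\left(3,-4 \right)} \left(-11\right) = 9 + \left(8 - -32 - 24\right) \left(-11\right) = 9 + \left(8 + 32 - 24\right) \left(-11\right) = 9 + 16 \left(-11\right) = 9 - 176 = -167$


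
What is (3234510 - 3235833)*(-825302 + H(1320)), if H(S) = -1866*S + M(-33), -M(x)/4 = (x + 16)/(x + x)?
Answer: 47856420360/11 ≈ 4.3506e+9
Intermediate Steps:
M(x) = -2*(16 + x)/x (M(x) = -4*(x + 16)/(x + x) = -4*(16 + x)/(2*x) = -4*(16 + x)*1/(2*x) = -2*(16 + x)/x)
H(S) = -34/33 - 1866*S (H(S) = -1866*S + (-2 - 32/(-33)) = -1866*S + (-2 - 32*(-1/33)) = -1866*S + (-2 + 32/33) = -1866*S - 34/33 = -34/33 - 1866*S)
(3234510 - 3235833)*(-825302 + H(1320)) = (3234510 - 3235833)*(-825302 + (-34/33 - 1866*1320)) = -1323*(-825302 + (-34/33 - 2463120)) = -1323*(-825302 - 81282994/33) = -1323*(-108517960/33) = 47856420360/11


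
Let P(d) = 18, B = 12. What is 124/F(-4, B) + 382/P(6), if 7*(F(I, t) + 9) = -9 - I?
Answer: 1294/153 ≈ 8.4575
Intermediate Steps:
F(I, t) = -72/7 - I/7 (F(I, t) = -9 + (-9 - I)/7 = -9 + (-9/7 - I/7) = -72/7 - I/7)
124/F(-4, B) + 382/P(6) = 124/(-72/7 - ⅐*(-4)) + 382/18 = 124/(-72/7 + 4/7) + 382*(1/18) = 124/(-68/7) + 191/9 = 124*(-7/68) + 191/9 = -217/17 + 191/9 = 1294/153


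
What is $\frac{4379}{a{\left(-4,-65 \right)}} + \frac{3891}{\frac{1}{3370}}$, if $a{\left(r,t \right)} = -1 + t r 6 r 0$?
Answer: $13108291$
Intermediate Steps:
$a{\left(r,t \right)} = -1$ ($a{\left(r,t \right)} = -1 + t 6 r^{2} \cdot 0 = -1 + t 0 = -1 + 0 = -1$)
$\frac{4379}{a{\left(-4,-65 \right)}} + \frac{3891}{\frac{1}{3370}} = \frac{4379}{-1} + \frac{3891}{\frac{1}{3370}} = 4379 \left(-1\right) + 3891 \frac{1}{\frac{1}{3370}} = -4379 + 3891 \cdot 3370 = -4379 + 13112670 = 13108291$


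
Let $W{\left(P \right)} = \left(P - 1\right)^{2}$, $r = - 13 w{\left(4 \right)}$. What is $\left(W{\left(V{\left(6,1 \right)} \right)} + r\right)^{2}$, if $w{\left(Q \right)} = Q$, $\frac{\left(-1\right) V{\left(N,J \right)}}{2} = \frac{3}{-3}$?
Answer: $2601$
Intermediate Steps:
$V{\left(N,J \right)} = 2$ ($V{\left(N,J \right)} = - 2 \frac{3}{-3} = - 2 \cdot 3 \left(- \frac{1}{3}\right) = \left(-2\right) \left(-1\right) = 2$)
$r = -52$ ($r = \left(-13\right) 4 = -52$)
$W{\left(P \right)} = \left(-1 + P\right)^{2}$
$\left(W{\left(V{\left(6,1 \right)} \right)} + r\right)^{2} = \left(\left(-1 + 2\right)^{2} - 52\right)^{2} = \left(1^{2} - 52\right)^{2} = \left(1 - 52\right)^{2} = \left(-51\right)^{2} = 2601$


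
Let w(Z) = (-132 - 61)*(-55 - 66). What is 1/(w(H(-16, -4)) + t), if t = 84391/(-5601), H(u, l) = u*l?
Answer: 5601/130715762 ≈ 4.2849e-5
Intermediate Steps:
H(u, l) = l*u
t = -84391/5601 (t = 84391*(-1/5601) = -84391/5601 ≈ -15.067)
w(Z) = 23353 (w(Z) = -193*(-121) = 23353)
1/(w(H(-16, -4)) + t) = 1/(23353 - 84391/5601) = 1/(130715762/5601) = 5601/130715762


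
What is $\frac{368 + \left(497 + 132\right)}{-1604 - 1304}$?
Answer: $- \frac{997}{2908} \approx -0.34285$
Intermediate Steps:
$\frac{368 + \left(497 + 132\right)}{-1604 - 1304} = \frac{368 + 629}{-2908} = 997 \left(- \frac{1}{2908}\right) = - \frac{997}{2908}$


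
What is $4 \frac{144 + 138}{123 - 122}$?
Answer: $1128$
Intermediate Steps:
$4 \frac{144 + 138}{123 - 122} = 4 \cdot \frac{282}{1} = 4 \cdot 282 \cdot 1 = 4 \cdot 282 = 1128$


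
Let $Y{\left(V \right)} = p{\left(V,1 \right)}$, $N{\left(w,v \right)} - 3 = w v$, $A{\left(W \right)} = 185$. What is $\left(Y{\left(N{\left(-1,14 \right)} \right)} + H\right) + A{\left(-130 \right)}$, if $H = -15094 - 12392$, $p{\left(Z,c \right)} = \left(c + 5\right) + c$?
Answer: $-27294$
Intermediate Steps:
$p{\left(Z,c \right)} = 5 + 2 c$ ($p{\left(Z,c \right)} = \left(5 + c\right) + c = 5 + 2 c$)
$H = -27486$ ($H = -15094 - 12392 = -27486$)
$N{\left(w,v \right)} = 3 + v w$ ($N{\left(w,v \right)} = 3 + w v = 3 + v w$)
$Y{\left(V \right)} = 7$ ($Y{\left(V \right)} = 5 + 2 \cdot 1 = 5 + 2 = 7$)
$\left(Y{\left(N{\left(-1,14 \right)} \right)} + H\right) + A{\left(-130 \right)} = \left(7 - 27486\right) + 185 = -27479 + 185 = -27294$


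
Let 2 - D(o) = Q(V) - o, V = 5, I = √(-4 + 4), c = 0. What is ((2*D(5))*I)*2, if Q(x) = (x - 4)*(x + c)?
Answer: 0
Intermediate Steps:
I = 0 (I = √0 = 0)
Q(x) = x*(-4 + x) (Q(x) = (x - 4)*(x + 0) = (-4 + x)*x = x*(-4 + x))
D(o) = -3 + o (D(o) = 2 - (5*(-4 + 5) - o) = 2 - (5*1 - o) = 2 - (5 - o) = 2 + (-5 + o) = -3 + o)
((2*D(5))*I)*2 = ((2*(-3 + 5))*0)*2 = ((2*2)*0)*2 = (4*0)*2 = 0*2 = 0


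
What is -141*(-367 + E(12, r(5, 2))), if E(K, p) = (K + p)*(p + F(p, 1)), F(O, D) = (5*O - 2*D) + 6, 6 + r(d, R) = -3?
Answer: 72897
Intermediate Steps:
r(d, R) = -9 (r(d, R) = -6 - 3 = -9)
F(O, D) = 6 - 2*D + 5*O (F(O, D) = (-2*D + 5*O) + 6 = 6 - 2*D + 5*O)
E(K, p) = (4 + 6*p)*(K + p) (E(K, p) = (K + p)*(p + (6 - 2*1 + 5*p)) = (K + p)*(p + (6 - 2 + 5*p)) = (K + p)*(p + (4 + 5*p)) = (K + p)*(4 + 6*p) = (4 + 6*p)*(K + p))
-141*(-367 + E(12, r(5, 2))) = -141*(-367 + (4*12 + 4*(-9) + 6*(-9)² + 6*12*(-9))) = -141*(-367 + (48 - 36 + 6*81 - 648)) = -141*(-367 + (48 - 36 + 486 - 648)) = -141*(-367 - 150) = -141*(-517) = 72897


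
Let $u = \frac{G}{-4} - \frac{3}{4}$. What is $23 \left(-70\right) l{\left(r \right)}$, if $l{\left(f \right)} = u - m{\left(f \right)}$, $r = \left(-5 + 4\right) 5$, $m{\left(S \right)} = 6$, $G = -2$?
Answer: $\frac{20125}{2} \approx 10063.0$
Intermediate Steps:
$u = - \frac{1}{4}$ ($u = - \frac{2}{-4} - \frac{3}{4} = \left(-2\right) \left(- \frac{1}{4}\right) - \frac{3}{4} = \frac{1}{2} - \frac{3}{4} = - \frac{1}{4} \approx -0.25$)
$r = -5$ ($r = \left(-1\right) 5 = -5$)
$l{\left(f \right)} = - \frac{25}{4}$ ($l{\left(f \right)} = - \frac{1}{4} - 6 = - \frac{25}{4}$)
$23 \left(-70\right) l{\left(r \right)} = 23 \left(-70\right) \left(- \frac{25}{4}\right) = \left(-1610\right) \left(- \frac{25}{4}\right) = \frac{20125}{2}$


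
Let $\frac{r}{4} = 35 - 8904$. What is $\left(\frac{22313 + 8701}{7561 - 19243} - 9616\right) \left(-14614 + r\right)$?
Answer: $\frac{312687175630}{649} \approx 4.818 \cdot 10^{8}$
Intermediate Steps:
$r = -35476$ ($r = 4 \left(35 - 8904\right) = 4 \left(-8869\right) = -35476$)
$\left(\frac{22313 + 8701}{7561 - 19243} - 9616\right) \left(-14614 + r\right) = \left(\frac{22313 + 8701}{7561 - 19243} - 9616\right) \left(-14614 - 35476\right) = \left(\frac{31014}{-11682} - 9616\right) \left(-50090\right) = \left(31014 \left(- \frac{1}{11682}\right) - 9616\right) \left(-50090\right) = \left(- \frac{1723}{649} - 9616\right) \left(-50090\right) = \left(- \frac{6242507}{649}\right) \left(-50090\right) = \frac{312687175630}{649}$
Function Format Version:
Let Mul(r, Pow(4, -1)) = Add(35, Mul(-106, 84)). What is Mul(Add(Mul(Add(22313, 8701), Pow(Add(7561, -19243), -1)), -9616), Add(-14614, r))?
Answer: Rational(312687175630, 649) ≈ 4.8180e+8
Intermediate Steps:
r = -35476 (r = Mul(4, Add(35, Mul(-106, 84))) = Mul(4, Add(35, -8904)) = Mul(4, -8869) = -35476)
Mul(Add(Mul(Add(22313, 8701), Pow(Add(7561, -19243), -1)), -9616), Add(-14614, r)) = Mul(Add(Mul(Add(22313, 8701), Pow(Add(7561, -19243), -1)), -9616), Add(-14614, -35476)) = Mul(Add(Mul(31014, Pow(-11682, -1)), -9616), -50090) = Mul(Add(Mul(31014, Rational(-1, 11682)), -9616), -50090) = Mul(Add(Rational(-1723, 649), -9616), -50090) = Mul(Rational(-6242507, 649), -50090) = Rational(312687175630, 649)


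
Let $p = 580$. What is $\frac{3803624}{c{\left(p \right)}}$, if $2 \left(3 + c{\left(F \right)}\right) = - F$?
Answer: $- \frac{3803624}{293} \approx -12982.0$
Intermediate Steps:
$c{\left(F \right)} = -3 - \frac{F}{2}$ ($c{\left(F \right)} = -3 + \frac{\left(-1\right) F}{2} = -3 - \frac{F}{2}$)
$\frac{3803624}{c{\left(p \right)}} = \frac{3803624}{-3 - 290} = \frac{3803624}{-293} = 3803624 \left(- \frac{1}{293}\right) = - \frac{3803624}{293}$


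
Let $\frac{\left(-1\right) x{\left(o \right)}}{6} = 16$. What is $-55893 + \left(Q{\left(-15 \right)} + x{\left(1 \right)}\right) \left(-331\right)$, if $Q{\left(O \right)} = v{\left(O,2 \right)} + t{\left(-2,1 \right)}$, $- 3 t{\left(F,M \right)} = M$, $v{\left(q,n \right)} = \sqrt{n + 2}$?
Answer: $- \frac{74006}{3} \approx -24669.0$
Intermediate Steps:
$v{\left(q,n \right)} = \sqrt{2 + n}$
$t{\left(F,M \right)} = - \frac{M}{3}$
$Q{\left(O \right)} = \frac{5}{3}$ ($Q{\left(O \right)} = \sqrt{2 + 2} - \frac{1}{3} = \sqrt{4} - \frac{1}{3} = 2 - \frac{1}{3} = \frac{5}{3}$)
$x{\left(o \right)} = -96$ ($x{\left(o \right)} = \left(-6\right) 16 = -96$)
$-55893 + \left(Q{\left(-15 \right)} + x{\left(1 \right)}\right) \left(-331\right) = -55893 + \left(\frac{5}{3} - 96\right) \left(-331\right) = -55893 - - \frac{93673}{3} = -55893 + \frac{93673}{3} = - \frac{74006}{3}$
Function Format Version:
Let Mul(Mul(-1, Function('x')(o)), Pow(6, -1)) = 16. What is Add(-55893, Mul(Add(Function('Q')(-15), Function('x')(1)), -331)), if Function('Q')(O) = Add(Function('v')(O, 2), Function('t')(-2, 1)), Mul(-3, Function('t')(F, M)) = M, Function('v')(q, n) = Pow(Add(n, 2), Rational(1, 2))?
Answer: Rational(-74006, 3) ≈ -24669.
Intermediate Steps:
Function('v')(q, n) = Pow(Add(2, n), Rational(1, 2))
Function('t')(F, M) = Mul(Rational(-1, 3), M)
Function('Q')(O) = Rational(5, 3) (Function('Q')(O) = Add(Pow(Add(2, 2), Rational(1, 2)), Mul(Rational(-1, 3), 1)) = Add(Pow(4, Rational(1, 2)), Rational(-1, 3)) = Add(2, Rational(-1, 3)) = Rational(5, 3))
Function('x')(o) = -96 (Function('x')(o) = Mul(-6, 16) = -96)
Add(-55893, Mul(Add(Function('Q')(-15), Function('x')(1)), -331)) = Add(-55893, Mul(Add(Rational(5, 3), -96), -331)) = Add(-55893, Mul(Rational(-283, 3), -331)) = Add(-55893, Rational(93673, 3)) = Rational(-74006, 3)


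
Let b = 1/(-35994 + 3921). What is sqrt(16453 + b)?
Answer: 2*sqrt(4231207015491)/32073 ≈ 128.27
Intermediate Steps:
b = -1/32073 (b = 1/(-32073) = -1/32073 ≈ -3.1179e-5)
sqrt(16453 + b) = sqrt(16453 - 1/32073) = sqrt(527697068/32073) = 2*sqrt(4231207015491)/32073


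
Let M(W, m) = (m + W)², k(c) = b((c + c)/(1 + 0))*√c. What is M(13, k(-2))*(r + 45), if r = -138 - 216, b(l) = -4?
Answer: -42333 + 32136*I*√2 ≈ -42333.0 + 45447.0*I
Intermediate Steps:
k(c) = -4*√c
r = -354
M(W, m) = (W + m)²
M(13, k(-2))*(r + 45) = (13 - 4*I*√2)²*(-354 + 45) = (13 - 4*I*√2)²*(-309) = -309*(13 - 4*I*√2)²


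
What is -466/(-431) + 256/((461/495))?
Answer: 54831146/198691 ≈ 275.96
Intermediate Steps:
-466/(-431) + 256/((461/495)) = -466*(-1/431) + 256/((461*(1/495))) = 466/431 + 256/(461/495) = 466/431 + 256*(495/461) = 466/431 + 126720/461 = 54831146/198691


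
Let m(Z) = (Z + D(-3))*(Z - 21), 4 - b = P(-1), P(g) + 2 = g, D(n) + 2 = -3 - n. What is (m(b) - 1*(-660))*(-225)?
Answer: -132750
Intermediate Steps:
D(n) = -5 - n (D(n) = -2 + (-3 - n) = -5 - n)
P(g) = -2 + g
b = 7 (b = 4 - (-2 - 1) = 4 - 1*(-3) = 4 + 3 = 7)
m(Z) = (-21 + Z)*(-2 + Z) (m(Z) = (Z + (-5 - 1*(-3)))*(Z - 21) = (Z + (-5 + 3))*(-21 + Z) = (Z - 2)*(-21 + Z) = (-2 + Z)*(-21 + Z) = (-21 + Z)*(-2 + Z))
(m(b) - 1*(-660))*(-225) = ((42 + 7**2 - 23*7) - 1*(-660))*(-225) = ((42 + 49 - 161) + 660)*(-225) = (-70 + 660)*(-225) = 590*(-225) = -132750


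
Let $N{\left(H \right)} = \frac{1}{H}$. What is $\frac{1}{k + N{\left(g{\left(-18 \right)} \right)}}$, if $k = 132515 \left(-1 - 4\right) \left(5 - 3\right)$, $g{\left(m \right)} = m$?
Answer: $- \frac{18}{23852701} \approx -7.5463 \cdot 10^{-7}$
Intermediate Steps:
$k = -1325150$ ($k = 132515 \left(\left(-5\right) 2\right) = 132515 \left(-10\right) = -1325150$)
$\frac{1}{k + N{\left(g{\left(-18 \right)} \right)}} = \frac{1}{-1325150 + \frac{1}{-18}} = \frac{1}{-1325150 - \frac{1}{18}} = \frac{1}{- \frac{23852701}{18}} = - \frac{18}{23852701}$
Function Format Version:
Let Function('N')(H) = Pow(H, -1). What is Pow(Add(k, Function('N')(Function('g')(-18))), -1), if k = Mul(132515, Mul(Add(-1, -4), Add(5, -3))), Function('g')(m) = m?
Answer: Rational(-18, 23852701) ≈ -7.5463e-7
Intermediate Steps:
k = -1325150 (k = Mul(132515, Mul(-5, 2)) = Mul(132515, -10) = -1325150)
Pow(Add(k, Function('N')(Function('g')(-18))), -1) = Pow(Add(-1325150, Pow(-18, -1)), -1) = Pow(Add(-1325150, Rational(-1, 18)), -1) = Pow(Rational(-23852701, 18), -1) = Rational(-18, 23852701)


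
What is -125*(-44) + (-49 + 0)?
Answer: 5451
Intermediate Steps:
-125*(-44) + (-49 + 0) = 5500 - 49 = 5451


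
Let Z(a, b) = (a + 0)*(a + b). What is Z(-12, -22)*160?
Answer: 65280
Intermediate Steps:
Z(a, b) = a*(a + b)
Z(-12, -22)*160 = -12*(-12 - 22)*160 = -12*(-34)*160 = 408*160 = 65280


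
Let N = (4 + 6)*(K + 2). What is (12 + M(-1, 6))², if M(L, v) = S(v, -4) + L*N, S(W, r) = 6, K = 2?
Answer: 484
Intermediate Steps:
N = 40 (N = (4 + 6)*(2 + 2) = 10*4 = 40)
M(L, v) = 6 + 40*L (M(L, v) = 6 + L*40 = 6 + 40*L)
(12 + M(-1, 6))² = (12 + (6 + 40*(-1)))² = (12 + (6 - 40))² = (12 - 34)² = (-22)² = 484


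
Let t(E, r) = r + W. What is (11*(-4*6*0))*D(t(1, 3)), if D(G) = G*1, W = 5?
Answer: 0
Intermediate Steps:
t(E, r) = 5 + r (t(E, r) = r + 5 = 5 + r)
D(G) = G
(11*(-4*6*0))*D(t(1, 3)) = (11*(-4*6*0))*(5 + 3) = (11*(-24*0))*8 = (11*0)*8 = 0*8 = 0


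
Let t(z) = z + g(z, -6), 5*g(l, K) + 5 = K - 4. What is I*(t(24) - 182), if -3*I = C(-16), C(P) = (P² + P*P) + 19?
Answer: 28497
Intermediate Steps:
C(P) = 19 + 2*P² (C(P) = (P² + P²) + 19 = 2*P² + 19 = 19 + 2*P²)
g(l, K) = -9/5 + K/5 (g(l, K) = -1 + (K - 4)/5 = -1 + (-4 + K)/5 = -1 + (-⅘ + K/5) = -9/5 + K/5)
I = -177 (I = -(19 + 2*(-16)²)/3 = -(19 + 2*256)/3 = -(19 + 512)/3 = -⅓*531 = -177)
t(z) = -3 + z (t(z) = z + (-9/5 + (⅕)*(-6)) = z + (-9/5 - 6/5) = z - 3 = -3 + z)
I*(t(24) - 182) = -177*((-3 + 24) - 182) = -177*(21 - 182) = -177*(-161) = 28497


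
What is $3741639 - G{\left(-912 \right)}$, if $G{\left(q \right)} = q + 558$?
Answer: $3741993$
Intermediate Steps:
$G{\left(q \right)} = 558 + q$
$3741639 - G{\left(-912 \right)} = 3741639 - \left(558 - 912\right) = 3741639 - -354 = 3741639 + 354 = 3741993$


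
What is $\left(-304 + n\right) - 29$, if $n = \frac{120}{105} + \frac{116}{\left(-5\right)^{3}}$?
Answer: $- \frac{291187}{875} \approx -332.79$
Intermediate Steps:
$n = \frac{188}{875}$ ($n = 120 \cdot \frac{1}{105} + \frac{116}{-125} = \frac{8}{7} + 116 \left(- \frac{1}{125}\right) = \frac{8}{7} - \frac{116}{125} = \frac{188}{875} \approx 0.21486$)
$\left(-304 + n\right) - 29 = \left(-304 + \frac{188}{875}\right) - 29 = - \frac{265812}{875} - 29 = - \frac{291187}{875}$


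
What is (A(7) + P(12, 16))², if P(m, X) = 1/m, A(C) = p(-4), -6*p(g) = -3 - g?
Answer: 1/144 ≈ 0.0069444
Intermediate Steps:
p(g) = ½ + g/6 (p(g) = -(-3 - g)/6 = ½ + g/6)
A(C) = -⅙ (A(C) = ½ + (⅙)*(-4) = ½ - ⅔ = -⅙)
(A(7) + P(12, 16))² = (-⅙ + 1/12)² = (-1/12)² = 1/144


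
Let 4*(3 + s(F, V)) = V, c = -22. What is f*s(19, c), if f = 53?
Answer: -901/2 ≈ -450.50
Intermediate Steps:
s(F, V) = -3 + V/4
f*s(19, c) = 53*(-3 + (¼)*(-22)) = 53*(-3 - 11/2) = 53*(-17/2) = -901/2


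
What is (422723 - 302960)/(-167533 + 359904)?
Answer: 119763/192371 ≈ 0.62256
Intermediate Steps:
(422723 - 302960)/(-167533 + 359904) = 119763/192371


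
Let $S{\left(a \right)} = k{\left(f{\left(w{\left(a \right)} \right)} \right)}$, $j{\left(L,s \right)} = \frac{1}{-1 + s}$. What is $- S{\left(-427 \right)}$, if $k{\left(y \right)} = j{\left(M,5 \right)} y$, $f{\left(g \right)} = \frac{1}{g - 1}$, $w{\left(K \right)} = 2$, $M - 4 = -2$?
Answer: $- \frac{1}{4} \approx -0.25$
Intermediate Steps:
$M = 2$ ($M = 4 - 2 = 2$)
$f{\left(g \right)} = \frac{1}{-1 + g}$
$k{\left(y \right)} = \frac{y}{4}$ ($k{\left(y \right)} = \frac{y}{-1 + 5} = \frac{y}{4}$)
$S{\left(a \right)} = \frac{1}{4}$ ($S{\left(a \right)} = \frac{1}{4 \left(-1 + 2\right)} = \frac{1}{4 \cdot 1} = \frac{1}{4} \cdot 1 = \frac{1}{4}$)
$- S{\left(-427 \right)} = \left(-1\right) \frac{1}{4} = - \frac{1}{4}$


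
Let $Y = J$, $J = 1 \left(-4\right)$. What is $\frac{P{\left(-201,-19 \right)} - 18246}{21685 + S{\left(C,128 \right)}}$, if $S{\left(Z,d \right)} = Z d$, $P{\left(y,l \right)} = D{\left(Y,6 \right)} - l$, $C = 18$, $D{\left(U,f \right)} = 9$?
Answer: $- \frac{18218}{23989} \approx -0.75943$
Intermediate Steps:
$J = -4$
$Y = -4$
$P{\left(y,l \right)} = 9 - l$
$\frac{P{\left(-201,-19 \right)} - 18246}{21685 + S{\left(C,128 \right)}} = \frac{\left(9 - -19\right) - 18246}{21685 + 18 \cdot 128} = \frac{\left(9 + 19\right) - 18246}{21685 + 2304} = \frac{28 - 18246}{23989} = \left(-18218\right) \frac{1}{23989} = - \frac{18218}{23989}$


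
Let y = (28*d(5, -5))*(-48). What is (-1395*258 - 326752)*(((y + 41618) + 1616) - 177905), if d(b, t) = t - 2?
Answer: 86013342106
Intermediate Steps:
d(b, t) = -2 + t
y = 9408 (y = (28*(-2 - 5))*(-48) = (28*(-7))*(-48) = -196*(-48) = 9408)
(-1395*258 - 326752)*(((y + 41618) + 1616) - 177905) = (-1395*258 - 326752)*(((9408 + 41618) + 1616) - 177905) = (-359910 - 326752)*((51026 + 1616) - 177905) = -686662*(52642 - 177905) = -686662*(-125263) = 86013342106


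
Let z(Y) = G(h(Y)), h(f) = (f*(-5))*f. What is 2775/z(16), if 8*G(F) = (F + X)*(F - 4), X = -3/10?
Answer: 18500/1369921 ≈ 0.013504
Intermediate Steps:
X = -3/10 (X = -3*⅒ = -3/10 ≈ -0.30000)
h(f) = -5*f² (h(f) = (-5*f)*f = -5*f²)
G(F) = (-4 + F)*(-3/10 + F)/8 (G(F) = ((F - 3/10)*(F - 4))/8 = ((-3/10 + F)*(-4 + F))/8 = ((-4 + F)*(-3/10 + F))/8 = (-4 + F)*(-3/10 + F)/8)
z(Y) = 3/20 + 25*Y⁴/8 + 43*Y²/16 (z(Y) = 3/20 - (-43)*Y²/16 + (-5*Y²)²/8 = 3/20 + 43*Y²/16 + (25*Y⁴)/8 = 3/20 + 43*Y²/16 + 25*Y⁴/8 = 3/20 + 25*Y⁴/8 + 43*Y²/16)
2775/z(16) = 2775/(3/20 + (25/8)*16⁴ + (43/16)*16²) = 2775/(3/20 + (25/8)*65536 + (43/16)*256) = 2775/(3/20 + 204800 + 688) = 2775/(4109763/20) = 2775*(20/4109763) = 18500/1369921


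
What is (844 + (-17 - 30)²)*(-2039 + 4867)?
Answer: 8633884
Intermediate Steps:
(844 + (-17 - 30)²)*(-2039 + 4867) = (844 + (-47)²)*2828 = (844 + 2209)*2828 = 3053*2828 = 8633884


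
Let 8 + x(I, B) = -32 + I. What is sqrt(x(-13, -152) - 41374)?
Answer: 3*I*sqrt(4603) ≈ 203.54*I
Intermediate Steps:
x(I, B) = -40 + I (x(I, B) = -8 + (-32 + I) = -40 + I)
sqrt(x(-13, -152) - 41374) = sqrt((-40 - 13) - 41374) = sqrt(-53 - 41374) = sqrt(-41427) = 3*I*sqrt(4603)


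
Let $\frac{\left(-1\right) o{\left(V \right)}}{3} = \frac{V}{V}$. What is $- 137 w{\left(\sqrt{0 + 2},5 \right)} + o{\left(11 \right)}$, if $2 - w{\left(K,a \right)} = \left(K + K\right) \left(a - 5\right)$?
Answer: $-277$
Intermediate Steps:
$o{\left(V \right)} = -3$ ($o{\left(V \right)} = - 3 \frac{V}{V} = \left(-3\right) 1 = -3$)
$w{\left(K,a \right)} = 2 - 2 K \left(-5 + a\right)$ ($w{\left(K,a \right)} = 2 - \left(K + K\right) \left(a - 5\right) = 2 - 2 K \left(-5 + a\right)$)
$- 137 w{\left(\sqrt{0 + 2},5 \right)} + o{\left(11 \right)} = - 137 \left(2 + 10 \sqrt{0 + 2} - 2 \sqrt{0 + 2} \cdot 5\right) - 3 = - 137 \left(2 + 10 \sqrt{2} - 2 \sqrt{2} \cdot 5\right) - 3 = - 137 \left(2 + 10 \sqrt{2} - 10 \sqrt{2}\right) - 3 = \left(-137\right) 2 - 3 = -274 - 3 = -277$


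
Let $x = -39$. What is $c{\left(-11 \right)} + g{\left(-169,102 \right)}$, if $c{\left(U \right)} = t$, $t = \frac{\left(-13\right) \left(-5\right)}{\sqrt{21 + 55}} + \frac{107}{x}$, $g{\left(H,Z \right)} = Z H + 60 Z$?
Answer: $- \frac{433709}{39} + \frac{65 \sqrt{19}}{38} \approx -11113.0$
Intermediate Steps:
$g{\left(H,Z \right)} = 60 Z + H Z$ ($g{\left(H,Z \right)} = H Z + 60 Z = 60 Z + H Z$)
$t = - \frac{107}{39} + \frac{65 \sqrt{19}}{38}$ ($t = \frac{\left(-13\right) \left(-5\right)}{\sqrt{21 + 55}} + \frac{107}{-39} = \frac{65}{\sqrt{76}} + 107 \left(- \frac{1}{39}\right) = \frac{65}{2 \sqrt{19}} - \frac{107}{39} = 65 \frac{\sqrt{19}}{38} - \frac{107}{39} = \frac{65 \sqrt{19}}{38} - \frac{107}{39} = - \frac{107}{39} + \frac{65 \sqrt{19}}{38} \approx 4.7124$)
$c{\left(U \right)} = - \frac{107}{39} + \frac{65 \sqrt{19}}{38}$
$c{\left(-11 \right)} + g{\left(-169,102 \right)} = \left(- \frac{107}{39} + \frac{65 \sqrt{19}}{38}\right) + 102 \left(60 - 169\right) = \left(- \frac{107}{39} + \frac{65 \sqrt{19}}{38}\right) + 102 \left(-109\right) = \left(- \frac{107}{39} + \frac{65 \sqrt{19}}{38}\right) - 11118 = - \frac{433709}{39} + \frac{65 \sqrt{19}}{38}$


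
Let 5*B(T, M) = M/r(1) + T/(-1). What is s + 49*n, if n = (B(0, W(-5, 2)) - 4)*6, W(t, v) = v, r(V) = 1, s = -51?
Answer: -5547/5 ≈ -1109.4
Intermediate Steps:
B(T, M) = -T/5 + M/5 (B(T, M) = (M/1 + T/(-1))/5 = (M*1 + T*(-1))/5 = (M - T)/5 = -T/5 + M/5)
n = -108/5 (n = ((-⅕*0 + (⅕)*2) - 4)*6 = ((0 + ⅖) - 4)*6 = (⅖ - 4)*6 = -18/5*6 = -108/5 ≈ -21.600)
s + 49*n = -51 + 49*(-108/5) = -51 - 5292/5 = -5547/5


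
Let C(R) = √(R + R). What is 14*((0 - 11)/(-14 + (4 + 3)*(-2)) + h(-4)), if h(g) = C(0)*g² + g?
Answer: -101/2 ≈ -50.500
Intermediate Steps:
C(R) = √2*√R (C(R) = √(2*R) = √2*√R)
h(g) = g (h(g) = (√2*√0)*g² + g = (√2*0)*g² + g = 0*g² + g = 0 + g = g)
14*((0 - 11)/(-14 + (4 + 3)*(-2)) + h(-4)) = 14*((0 - 11)/(-14 + (4 + 3)*(-2)) - 4) = 14*(-11/(-14 + 7*(-2)) - 4) = 14*(-11/(-14 - 14) - 4) = 14*(-11/(-28) - 4) = 14*(-11*(-1/28) - 4) = 14*(11/28 - 4) = 14*(-101/28) = -101/2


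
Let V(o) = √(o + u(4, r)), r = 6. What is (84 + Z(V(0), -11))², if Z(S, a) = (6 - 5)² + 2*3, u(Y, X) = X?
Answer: 8281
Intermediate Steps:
V(o) = √(6 + o) (V(o) = √(o + 6) = √(6 + o))
Z(S, a) = 7 (Z(S, a) = 1² + 6 = 1 + 6 = 7)
(84 + Z(V(0), -11))² = (84 + 7)² = 91² = 8281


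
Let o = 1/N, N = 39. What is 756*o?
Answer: 252/13 ≈ 19.385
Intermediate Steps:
o = 1/39 ≈ 0.025641
756*o = 756*(1/39) = 252/13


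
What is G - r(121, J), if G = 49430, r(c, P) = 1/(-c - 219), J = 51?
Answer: 16806201/340 ≈ 49430.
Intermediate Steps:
r(c, P) = 1/(-219 - c)
G - r(121, J) = 49430 - (-1)/(219 + 121) = 49430 - (-1)/340 = 49430 - 1*(-1/340) = 49430 + 1/340 = 16806201/340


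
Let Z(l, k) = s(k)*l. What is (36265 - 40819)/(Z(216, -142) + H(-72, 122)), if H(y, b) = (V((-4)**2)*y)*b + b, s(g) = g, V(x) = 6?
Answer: 2277/41627 ≈ 0.054700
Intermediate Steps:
H(y, b) = b + 6*b*y (H(y, b) = (6*y)*b + b = 6*b*y + b = b + 6*b*y)
Z(l, k) = k*l
(36265 - 40819)/(Z(216, -142) + H(-72, 122)) = (36265 - 40819)/(-142*216 + 122*(1 + 6*(-72))) = -4554/(-30672 + 122*(1 - 432)) = -4554/(-30672 + 122*(-431)) = -4554/(-30672 - 52582) = -4554/(-83254) = -4554*(-1/83254) = 2277/41627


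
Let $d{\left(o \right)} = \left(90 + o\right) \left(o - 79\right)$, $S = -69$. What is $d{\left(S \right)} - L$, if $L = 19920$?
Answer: $-23028$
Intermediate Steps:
$d{\left(o \right)} = \left(-79 + o\right) \left(90 + o\right)$ ($d{\left(o \right)} = \left(90 + o\right) \left(-79 + o\right) = \left(-79 + o\right) \left(90 + o\right)$)
$d{\left(S \right)} - L = \left(-7110 + \left(-69\right)^{2} + 11 \left(-69\right)\right) - 19920 = \left(-7110 + 4761 - 759\right) - 19920 = -3108 - 19920 = -23028$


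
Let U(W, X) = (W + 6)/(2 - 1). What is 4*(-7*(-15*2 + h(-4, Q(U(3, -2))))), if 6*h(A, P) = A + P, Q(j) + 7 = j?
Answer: 2548/3 ≈ 849.33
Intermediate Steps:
U(W, X) = 6 + W (U(W, X) = (6 + W)/1 = (6 + W)*1 = 6 + W)
Q(j) = -7 + j
h(A, P) = A/6 + P/6 (h(A, P) = (A + P)/6 = A/6 + P/6)
4*(-7*(-15*2 + h(-4, Q(U(3, -2))))) = 4*(-7*(-15*2 + ((⅙)*(-4) + (-7 + (6 + 3))/6))) = 4*(-7*(-30 + (-⅔ + (-7 + 9)/6))) = 4*(-7*(-30 + (-⅔ + (⅙)*2))) = 4*(-7*(-30 + (-⅔ + ⅓))) = 4*(-7*(-30 - ⅓)) = 4*(-7*(-91/3)) = 4*(637/3) = 2548/3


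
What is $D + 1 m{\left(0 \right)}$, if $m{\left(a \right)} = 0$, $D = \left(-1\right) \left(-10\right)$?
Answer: $10$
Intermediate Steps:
$D = 10$
$D + 1 m{\left(0 \right)} = 10 + 1 \cdot 0 = 10 + 0 = 10$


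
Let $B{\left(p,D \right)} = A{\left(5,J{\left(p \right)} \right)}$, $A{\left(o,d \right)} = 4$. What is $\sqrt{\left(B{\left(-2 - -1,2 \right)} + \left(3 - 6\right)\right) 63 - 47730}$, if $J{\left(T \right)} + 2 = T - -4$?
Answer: $i \sqrt{47667} \approx 218.33 i$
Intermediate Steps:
$J{\left(T \right)} = 2 + T$ ($J{\left(T \right)} = -2 + \left(T - -4\right) = -2 + \left(T + 4\right) = -2 + \left(4 + T\right) = 2 + T$)
$B{\left(p,D \right)} = 4$
$\sqrt{\left(B{\left(-2 - -1,2 \right)} + \left(3 - 6\right)\right) 63 - 47730} = \sqrt{\left(4 + \left(3 - 6\right)\right) 63 - 47730} = \sqrt{\left(4 - 3\right) 63 - 47730} = \sqrt{1 \cdot 63 - 47730} = \sqrt{63 - 47730} = \sqrt{-47667} = i \sqrt{47667}$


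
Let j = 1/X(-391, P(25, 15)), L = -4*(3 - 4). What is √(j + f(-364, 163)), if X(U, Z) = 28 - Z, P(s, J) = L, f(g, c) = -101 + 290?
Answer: √27222/12 ≈ 13.749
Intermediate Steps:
f(g, c) = 189
L = 4 (L = -4*(-1) = 4)
P(s, J) = 4
j = 1/24 (j = 1/(28 - 1*4) = 1/(28 - 4) = 1/24 ≈ 0.041667)
√(j + f(-364, 163)) = √(1/24 + 189) = √(4537/24) = √27222/12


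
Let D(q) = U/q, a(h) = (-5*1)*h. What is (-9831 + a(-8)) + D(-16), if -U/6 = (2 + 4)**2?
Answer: -19555/2 ≈ -9777.5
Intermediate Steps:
U = -216 (U = -6*(2 + 4)**2 = -6*6**2 = -6*36 = -216)
a(h) = -5*h
D(q) = -216/q
(-9831 + a(-8)) + D(-16) = (-9831 - 5*(-8)) - 216/(-16) = (-9831 + 40) - 216*(-1/16) = -9791 + 27/2 = -19555/2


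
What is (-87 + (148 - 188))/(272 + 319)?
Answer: -127/591 ≈ -0.21489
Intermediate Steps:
(-87 + (148 - 188))/(272 + 319) = (-87 - 40)/591 = -127*1/591 = -127/591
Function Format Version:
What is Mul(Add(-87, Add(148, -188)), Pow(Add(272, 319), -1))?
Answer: Rational(-127, 591) ≈ -0.21489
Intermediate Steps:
Mul(Add(-87, Add(148, -188)), Pow(Add(272, 319), -1)) = Mul(Add(-87, -40), Pow(591, -1)) = Mul(-127, Rational(1, 591)) = Rational(-127, 591)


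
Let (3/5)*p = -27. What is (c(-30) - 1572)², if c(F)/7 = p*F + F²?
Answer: 201015684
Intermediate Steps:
p = -45 (p = (5/3)*(-27) = -45)
c(F) = -315*F + 7*F² (c(F) = 7*(-45*F + F²) = 7*(F² - 45*F) = -315*F + 7*F²)
(c(-30) - 1572)² = (7*(-30)*(-45 - 30) - 1572)² = (7*(-30)*(-75) - 1572)² = (15750 - 1572)² = 14178² = 201015684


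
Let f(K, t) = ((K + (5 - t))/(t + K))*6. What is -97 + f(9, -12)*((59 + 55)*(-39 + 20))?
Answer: 112535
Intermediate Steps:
f(K, t) = 6*(5 + K - t)/(K + t) (f(K, t) = ((5 + K - t)/(K + t))*6 = 6*(5 + K - t)/(K + t))
-97 + f(9, -12)*((59 + 55)*(-39 + 20)) = -97 + (6*(5 + 9 - 1*(-12))/(9 - 12))*((59 + 55)*(-39 + 20)) = -97 + (6*(5 + 9 + 12)/(-3))*(114*(-19)) = -97 + (6*(-⅓)*26)*(-2166) = -97 - 52*(-2166) = -97 + 112632 = 112535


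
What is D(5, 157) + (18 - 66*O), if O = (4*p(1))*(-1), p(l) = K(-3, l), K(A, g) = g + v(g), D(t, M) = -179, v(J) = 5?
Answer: 1423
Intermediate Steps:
K(A, g) = 5 + g (K(A, g) = g + 5 = 5 + g)
p(l) = 5 + l
O = -24 (O = (4*(5 + 1))*(-1) = (4*6)*(-1) = 24*(-1) = -24)
D(5, 157) + (18 - 66*O) = -179 + (18 - 66*(-24)) = -179 + (18 + 1584) = -179 + 1602 = 1423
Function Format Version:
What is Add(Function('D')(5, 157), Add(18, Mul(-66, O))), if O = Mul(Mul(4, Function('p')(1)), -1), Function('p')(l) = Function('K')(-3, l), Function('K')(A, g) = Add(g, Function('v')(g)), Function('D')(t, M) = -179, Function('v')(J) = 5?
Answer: 1423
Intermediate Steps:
Function('K')(A, g) = Add(5, g) (Function('K')(A, g) = Add(g, 5) = Add(5, g))
Function('p')(l) = Add(5, l)
O = -24 (O = Mul(Mul(4, Add(5, 1)), -1) = Mul(Mul(4, 6), -1) = Mul(24, -1) = -24)
Add(Function('D')(5, 157), Add(18, Mul(-66, O))) = Add(-179, Add(18, Mul(-66, -24))) = Add(-179, Add(18, 1584)) = Add(-179, 1602) = 1423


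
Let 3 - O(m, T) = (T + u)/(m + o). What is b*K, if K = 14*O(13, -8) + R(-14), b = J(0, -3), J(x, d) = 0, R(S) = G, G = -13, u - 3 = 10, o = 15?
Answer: 0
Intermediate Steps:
u = 13 (u = 3 + 10 = 13)
R(S) = -13
O(m, T) = 3 - (13 + T)/(15 + m) (O(m, T) = 3 - (T + 13)/(m + 15) = 3 - (13 + T)/(15 + m))
b = 0
K = 53/2 (K = 14*((32 - 1*(-8) + 3*13)/(15 + 13)) - 13 = 14*((32 + 8 + 39)/28) - 13 = 14*((1/28)*79) - 13 = 14*(79/28) - 13 = 79/2 - 13 = 53/2 ≈ 26.500)
b*K = 0*(53/2) = 0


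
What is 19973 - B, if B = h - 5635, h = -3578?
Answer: 29186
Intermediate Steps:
B = -9213 (B = -3578 - 5635 = -9213)
19973 - B = 19973 - 1*(-9213) = 19973 + 9213 = 29186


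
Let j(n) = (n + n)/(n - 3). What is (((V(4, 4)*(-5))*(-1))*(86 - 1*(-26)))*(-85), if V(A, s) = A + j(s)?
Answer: -571200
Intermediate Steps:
j(n) = 2*n/(-3 + n) (j(n) = (2*n)/(-3 + n) = 2*n/(-3 + n))
V(A, s) = A + 2*s/(-3 + s)
(((V(4, 4)*(-5))*(-1))*(86 - 1*(-26)))*(-85) = (((((2*4 + 4*(-3 + 4))/(-3 + 4))*(-5))*(-1))*(86 - 1*(-26)))*(-85) = (((((8 + 4*1)/1)*(-5))*(-1))*(86 + 26))*(-85) = ((((1*(8 + 4))*(-5))*(-1))*112)*(-85) = ((((1*12)*(-5))*(-1))*112)*(-85) = (((12*(-5))*(-1))*112)*(-85) = (-60*(-1)*112)*(-85) = (60*112)*(-85) = 6720*(-85) = -571200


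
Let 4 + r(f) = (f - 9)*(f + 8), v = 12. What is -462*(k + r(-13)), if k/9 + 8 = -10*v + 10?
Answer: 441672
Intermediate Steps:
r(f) = -4 + (-9 + f)*(8 + f) (r(f) = -4 + (f - 9)*(f + 8) = -4 + (-9 + f)*(8 + f))
k = -1062 (k = -72 + 9*(-10*12 + 10) = -72 + 9*(-120 + 10) = -72 + 9*(-110) = -72 - 990 = -1062)
-462*(k + r(-13)) = -462*(-1062 + (-76 + (-13)² - 1*(-13))) = -462*(-1062 + (-76 + 169 + 13)) = -462*(-1062 + 106) = -462*(-956) = 441672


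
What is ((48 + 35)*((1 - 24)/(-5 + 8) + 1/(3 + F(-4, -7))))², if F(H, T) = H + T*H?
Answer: 292341604/729 ≈ 4.0102e+5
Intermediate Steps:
F(H, T) = H + H*T
((48 + 35)*((1 - 24)/(-5 + 8) + 1/(3 + F(-4, -7))))² = ((48 + 35)*((1 - 24)/(-5 + 8) + 1/(3 - 4*(1 - 7))))² = (83*(-23/3 + 1/(3 - 4*(-6))))² = (83*(-23*⅓ + 1/(3 + 24)))² = (83*(-23/3 + 1/27))² = (83*(-206/27))² = (-17098/27)² = 292341604/729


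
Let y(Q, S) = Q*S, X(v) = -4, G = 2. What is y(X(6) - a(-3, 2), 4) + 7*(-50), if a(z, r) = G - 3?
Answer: -362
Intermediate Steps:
a(z, r) = -1 (a(z, r) = 2 - 3 = -1)
y(X(6) - a(-3, 2), 4) + 7*(-50) = (-4 - 1*(-1))*4 + 7*(-50) = (-4 + 1)*4 - 350 = -3*4 - 350 = -12 - 350 = -362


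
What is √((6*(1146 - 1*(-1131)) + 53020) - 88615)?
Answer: 3*I*√2437 ≈ 148.1*I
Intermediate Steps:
√((6*(1146 - 1*(-1131)) + 53020) - 88615) = √((6*(1146 + 1131) + 53020) - 88615) = √((6*2277 + 53020) - 88615) = √((13662 + 53020) - 88615) = √(66682 - 88615) = √(-21933) = 3*I*√2437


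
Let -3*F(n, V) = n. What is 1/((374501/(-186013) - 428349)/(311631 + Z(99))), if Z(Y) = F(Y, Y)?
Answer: -28980639387/39839428519 ≈ -0.72744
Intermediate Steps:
F(n, V) = -n/3
Z(Y) = -Y/3
1/((374501/(-186013) - 428349)/(311631 + Z(99))) = 1/((374501/(-186013) - 428349)/(311631 - ⅓*99)) = 1/((374501*(-1/186013) - 428349)/(311631 - 33)) = 1/((-374501/186013 - 428349)/311598) = 1/(-79678857038/186013*1/311598) = 1/(-39839428519/28980639387) = -28980639387/39839428519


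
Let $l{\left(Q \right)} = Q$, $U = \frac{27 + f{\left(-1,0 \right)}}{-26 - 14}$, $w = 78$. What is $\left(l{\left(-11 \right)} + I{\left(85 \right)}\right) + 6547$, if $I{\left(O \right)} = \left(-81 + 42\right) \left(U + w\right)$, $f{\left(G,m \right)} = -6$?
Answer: $\frac{140579}{40} \approx 3514.5$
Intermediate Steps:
$U = - \frac{21}{40}$ ($U = \frac{27 - 6}{-26 - 14} = \frac{21}{-40} = 21 \left(- \frac{1}{40}\right) = - \frac{21}{40} \approx -0.525$)
$I{\left(O \right)} = - \frac{120861}{40}$ ($I{\left(O \right)} = \left(-81 + 42\right) \left(- \frac{21}{40} + 78\right) = \left(-39\right) \frac{3099}{40} = - \frac{120861}{40}$)
$\left(l{\left(-11 \right)} + I{\left(85 \right)}\right) + 6547 = \left(-11 - \frac{120861}{40}\right) + 6547 = - \frac{121301}{40} + 6547 = \frac{140579}{40}$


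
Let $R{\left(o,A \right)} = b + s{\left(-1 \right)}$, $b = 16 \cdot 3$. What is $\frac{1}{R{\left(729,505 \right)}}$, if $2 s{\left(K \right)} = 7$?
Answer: $\frac{2}{103} \approx 0.019417$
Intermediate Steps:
$s{\left(K \right)} = \frac{7}{2}$ ($s{\left(K \right)} = \frac{1}{2} \cdot 7 = \frac{7}{2}$)
$b = 48$
$R{\left(o,A \right)} = \frac{103}{2}$ ($R{\left(o,A \right)} = 48 + \frac{7}{2} = \frac{103}{2}$)
$\frac{1}{R{\left(729,505 \right)}} = \frac{1}{\frac{103}{2}} = \frac{2}{103}$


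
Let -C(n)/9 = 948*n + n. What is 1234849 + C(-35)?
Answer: 1533784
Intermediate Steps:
C(n) = -8541*n (C(n) = -9*(948*n + n) = -8541*n)
1234849 + C(-35) = 1234849 - 8541*(-35) = 1234849 + 298935 = 1533784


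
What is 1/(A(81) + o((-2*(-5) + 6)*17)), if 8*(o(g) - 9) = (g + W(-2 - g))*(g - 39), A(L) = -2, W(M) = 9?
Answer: 8/65529 ≈ 0.00012208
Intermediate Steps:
o(g) = 9 + (-39 + g)*(9 + g)/8 (o(g) = 9 + ((g + 9)*(g - 39))/8 = 9 + ((9 + g)*(-39 + g))/8 = 9 + ((-39 + g)*(9 + g))/8 = 9 + (-39 + g)*(9 + g)/8)
1/(A(81) + o((-2*(-5) + 6)*17)) = 1/(-2 + (-279/8 - 15*(-2*(-5) + 6)*17/4 + ((-2*(-5) + 6)*17)²/8)) = 1/(-2 + (-279/8 - 15*(10 + 6)*17/4 + ((10 + 6)*17)²/8)) = 1/(-2 + (-279/8 - 60*17 + (16*17)²/8)) = 1/(-2 + (-279/8 - 15/4*272 + (⅛)*272²)) = 1/(-2 + (-279/8 - 1020 + (⅛)*73984)) = 1/(-2 + (-279/8 - 1020 + 9248)) = 1/(-2 + 65545/8) = 1/(65529/8) = 8/65529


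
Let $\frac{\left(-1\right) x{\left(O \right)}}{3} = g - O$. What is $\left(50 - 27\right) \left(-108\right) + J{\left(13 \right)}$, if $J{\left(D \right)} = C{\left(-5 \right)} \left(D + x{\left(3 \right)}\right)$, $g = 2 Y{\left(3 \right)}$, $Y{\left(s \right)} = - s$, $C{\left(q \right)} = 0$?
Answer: $-2484$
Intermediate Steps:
$g = -6$ ($g = 2 \left(\left(-1\right) 3\right) = 2 \left(-3\right) = -6$)
$x{\left(O \right)} = 18 + 3 O$ ($x{\left(O \right)} = - 3 \left(-6 - O\right) = 18 + 3 O$)
$J{\left(D \right)} = 0$ ($J{\left(D \right)} = 0 \left(D + \left(18 + 3 \cdot 3\right)\right) = 0 \left(D + \left(18 + 9\right)\right) = 0 \left(D + 27\right) = 0 \left(27 + D\right) = 0$)
$\left(50 - 27\right) \left(-108\right) + J{\left(13 \right)} = \left(50 - 27\right) \left(-108\right) + 0 = 23 \left(-108\right) + 0 = -2484 + 0 = -2484$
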